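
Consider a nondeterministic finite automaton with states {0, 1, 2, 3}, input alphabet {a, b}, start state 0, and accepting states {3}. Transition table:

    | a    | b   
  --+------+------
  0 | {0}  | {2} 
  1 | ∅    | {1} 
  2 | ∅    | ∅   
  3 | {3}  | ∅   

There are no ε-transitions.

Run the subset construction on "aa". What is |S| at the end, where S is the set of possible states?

Start in {0}.
Read 'a': 0→{0}; now {0}.
Read 'a': 0→{0}; now {0}.
That set has 1 state.

1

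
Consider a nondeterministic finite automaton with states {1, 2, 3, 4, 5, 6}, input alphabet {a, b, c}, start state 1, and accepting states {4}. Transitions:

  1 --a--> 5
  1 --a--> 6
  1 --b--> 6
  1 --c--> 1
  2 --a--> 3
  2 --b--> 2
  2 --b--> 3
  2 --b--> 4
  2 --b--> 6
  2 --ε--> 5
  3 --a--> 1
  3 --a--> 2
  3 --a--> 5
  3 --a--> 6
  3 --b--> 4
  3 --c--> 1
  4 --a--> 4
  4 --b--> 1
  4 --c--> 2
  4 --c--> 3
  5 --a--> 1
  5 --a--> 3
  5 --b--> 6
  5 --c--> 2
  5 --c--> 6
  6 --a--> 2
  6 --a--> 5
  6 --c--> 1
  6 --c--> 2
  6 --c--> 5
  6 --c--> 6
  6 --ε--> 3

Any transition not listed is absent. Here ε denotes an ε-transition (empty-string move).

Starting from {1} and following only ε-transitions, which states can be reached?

{1}

Begin with {1}.
No ε-moves leave this set, so the closure equals the set itself.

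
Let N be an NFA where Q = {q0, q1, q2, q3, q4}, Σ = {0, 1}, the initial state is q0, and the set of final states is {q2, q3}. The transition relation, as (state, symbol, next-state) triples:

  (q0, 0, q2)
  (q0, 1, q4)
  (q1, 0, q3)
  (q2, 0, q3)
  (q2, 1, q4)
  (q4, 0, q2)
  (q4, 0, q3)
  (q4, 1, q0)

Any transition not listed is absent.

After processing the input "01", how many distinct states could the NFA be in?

1

Start in {q0}.
Read '0': {q0} → {q2}.
Read '1': {q2} → {q4}.
That set has 1 state.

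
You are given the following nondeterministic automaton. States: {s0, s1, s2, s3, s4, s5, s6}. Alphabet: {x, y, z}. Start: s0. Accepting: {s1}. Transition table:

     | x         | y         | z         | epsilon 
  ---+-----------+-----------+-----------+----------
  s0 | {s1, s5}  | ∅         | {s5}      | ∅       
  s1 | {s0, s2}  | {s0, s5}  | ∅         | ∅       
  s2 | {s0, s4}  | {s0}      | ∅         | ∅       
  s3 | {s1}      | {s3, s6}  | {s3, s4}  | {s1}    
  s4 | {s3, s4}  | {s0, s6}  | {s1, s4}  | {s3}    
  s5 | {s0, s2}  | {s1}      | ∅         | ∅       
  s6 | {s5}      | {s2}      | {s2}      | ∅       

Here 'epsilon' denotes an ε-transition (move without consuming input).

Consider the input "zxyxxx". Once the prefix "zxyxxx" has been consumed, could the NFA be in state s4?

Yes

Start in {s0}.
Read 'z': s0→{s5}; now {s5}.
Read 'x': s5→{s0, s2}; now {s0, s2}.
Read 'y': s0→∅, s2→{s0}; now {s0}.
Read 'x': s0→{s1, s5}; now {s1, s5}.
Read 'x': s1→{s0, s2}, s5→{s0, s2}; now {s0, s2}.
Read 'x': s0→{s1, s5}, s2→{s0, s4}; union {s0, s1, s4, s5}; ε-closure = {s0, s1, s3, s4, s5}.
State s4 is in {s0, s1, s3, s4, s5}.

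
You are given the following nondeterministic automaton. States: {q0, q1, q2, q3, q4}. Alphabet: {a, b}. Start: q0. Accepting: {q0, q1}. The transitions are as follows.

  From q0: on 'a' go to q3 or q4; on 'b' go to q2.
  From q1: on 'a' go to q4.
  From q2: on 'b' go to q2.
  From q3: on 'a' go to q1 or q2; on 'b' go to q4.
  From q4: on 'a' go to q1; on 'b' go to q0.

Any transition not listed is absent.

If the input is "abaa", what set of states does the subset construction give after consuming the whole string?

Start in {q0}.
Read 'a': q0→{q3, q4}; now {q3, q4}.
Read 'b': q3→{q4}, q4→{q0}; now {q0, q4}.
Read 'a': q0→{q3, q4}, q4→{q1}; now {q1, q3, q4}.
Read 'a': q1→{q4}, q3→{q1, q2}, q4→{q1}; now {q1, q2, q4}.

{q1, q2, q4}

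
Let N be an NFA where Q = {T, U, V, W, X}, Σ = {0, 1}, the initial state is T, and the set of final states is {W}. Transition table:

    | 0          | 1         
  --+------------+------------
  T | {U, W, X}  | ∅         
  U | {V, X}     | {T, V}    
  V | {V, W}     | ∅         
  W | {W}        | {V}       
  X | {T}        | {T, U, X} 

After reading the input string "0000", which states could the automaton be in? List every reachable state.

Start in {T}.
Read '0': {T} → {U, W, X}.
Read '0': {U, W, X} → {T, V, W, X}.
Read '0': {T, V, W, X} → {T, U, V, W, X}.
Read '0': {T, U, V, W, X} → {T, U, V, W, X}.

{T, U, V, W, X}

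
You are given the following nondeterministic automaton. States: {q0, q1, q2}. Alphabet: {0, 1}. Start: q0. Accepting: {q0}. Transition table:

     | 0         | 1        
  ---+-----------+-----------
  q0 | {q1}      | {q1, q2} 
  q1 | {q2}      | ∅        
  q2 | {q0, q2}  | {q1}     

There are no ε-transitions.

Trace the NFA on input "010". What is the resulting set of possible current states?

Start in {q0}.
Read '0': q0→{q1}; now {q1}.
Read '1': q1→∅; now ∅.
The set is empty and remains empty for the remaining 1 symbol.

∅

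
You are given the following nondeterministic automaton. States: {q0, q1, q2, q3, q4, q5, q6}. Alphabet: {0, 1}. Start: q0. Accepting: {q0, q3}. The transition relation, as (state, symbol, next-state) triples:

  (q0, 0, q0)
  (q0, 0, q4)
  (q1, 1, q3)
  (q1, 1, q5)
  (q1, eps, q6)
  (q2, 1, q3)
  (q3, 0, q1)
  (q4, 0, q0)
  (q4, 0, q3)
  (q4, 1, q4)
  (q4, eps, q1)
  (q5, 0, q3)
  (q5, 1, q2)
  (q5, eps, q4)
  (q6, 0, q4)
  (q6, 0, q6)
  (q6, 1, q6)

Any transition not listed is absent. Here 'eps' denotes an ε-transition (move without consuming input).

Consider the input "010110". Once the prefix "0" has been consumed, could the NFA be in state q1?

Start in {q0}.
Read '0': q0→{q0, q4}; union {q0, q4}; ε-closure = {q0, q1, q4, q6}.
State q1 is in {q0, q1, q4, q6}.

Yes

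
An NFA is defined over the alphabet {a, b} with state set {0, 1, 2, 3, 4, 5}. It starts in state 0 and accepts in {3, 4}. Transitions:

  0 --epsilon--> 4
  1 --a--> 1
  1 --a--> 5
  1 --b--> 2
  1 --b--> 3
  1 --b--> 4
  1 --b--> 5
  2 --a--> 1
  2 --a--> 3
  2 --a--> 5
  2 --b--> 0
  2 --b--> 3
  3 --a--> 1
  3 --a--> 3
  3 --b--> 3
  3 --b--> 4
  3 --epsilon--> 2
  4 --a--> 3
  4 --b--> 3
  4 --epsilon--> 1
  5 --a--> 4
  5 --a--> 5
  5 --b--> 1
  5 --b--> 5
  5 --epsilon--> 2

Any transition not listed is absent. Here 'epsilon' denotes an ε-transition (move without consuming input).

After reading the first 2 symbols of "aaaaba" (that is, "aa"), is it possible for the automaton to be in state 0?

No

Start: ε-closure({0}) = {0, 1, 4}.
Read 'a': 0→∅, 1→{1, 5}, 4→{3}; union {1, 3, 5}; ε-closure = {1, 2, 3, 5}.
Read 'a': 1→{1, 5}, 2→{1, 3, 5}, 3→{1, 3}, 5→{4, 5}; union {1, 3, 4, 5}; ε-closure = {1, 2, 3, 4, 5}.
State 0 is not in {1, 2, 3, 4, 5}.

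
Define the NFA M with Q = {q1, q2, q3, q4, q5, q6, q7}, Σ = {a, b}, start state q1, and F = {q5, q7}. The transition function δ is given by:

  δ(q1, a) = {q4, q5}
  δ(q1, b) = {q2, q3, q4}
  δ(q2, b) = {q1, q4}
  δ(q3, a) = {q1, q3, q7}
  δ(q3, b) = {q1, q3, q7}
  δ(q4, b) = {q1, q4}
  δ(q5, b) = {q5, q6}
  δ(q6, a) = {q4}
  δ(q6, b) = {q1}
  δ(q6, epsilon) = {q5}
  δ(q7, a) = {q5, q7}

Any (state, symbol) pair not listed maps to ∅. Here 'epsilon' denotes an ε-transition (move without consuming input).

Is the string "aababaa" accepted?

No

Start in {q1}.
Read 'a': {q1} → {q4, q5}.
Read 'a': {q4, q5} → ∅.
The set is empty and remains empty for the remaining 5 symbols.
The final set ∅ contains no accepting state.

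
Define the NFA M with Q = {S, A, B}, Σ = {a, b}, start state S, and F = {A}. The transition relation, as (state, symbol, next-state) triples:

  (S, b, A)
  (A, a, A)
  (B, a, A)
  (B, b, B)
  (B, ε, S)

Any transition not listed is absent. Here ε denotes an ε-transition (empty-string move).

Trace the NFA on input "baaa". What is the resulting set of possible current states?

Start in {S}.
Read 'b': S→{A}; now {A}.
Read 'a': A→{A}; now {A}.
Read 'a': A→{A}; now {A}.
Read 'a': A→{A}; now {A}.

{A}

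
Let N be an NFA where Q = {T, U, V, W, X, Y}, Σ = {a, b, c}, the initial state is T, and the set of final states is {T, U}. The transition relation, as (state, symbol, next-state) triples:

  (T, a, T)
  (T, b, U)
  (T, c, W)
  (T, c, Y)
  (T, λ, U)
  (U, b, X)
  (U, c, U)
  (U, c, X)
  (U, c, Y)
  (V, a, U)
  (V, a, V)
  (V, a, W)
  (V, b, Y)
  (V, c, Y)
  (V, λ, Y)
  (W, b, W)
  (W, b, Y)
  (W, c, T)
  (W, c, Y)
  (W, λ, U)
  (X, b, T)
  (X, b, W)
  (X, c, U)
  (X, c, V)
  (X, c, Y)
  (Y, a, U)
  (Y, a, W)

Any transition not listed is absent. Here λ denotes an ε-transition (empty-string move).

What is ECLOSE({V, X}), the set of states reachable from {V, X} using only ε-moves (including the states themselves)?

{V, X, Y}

Begin with {V, X}.
ε-move V → Y; add Y.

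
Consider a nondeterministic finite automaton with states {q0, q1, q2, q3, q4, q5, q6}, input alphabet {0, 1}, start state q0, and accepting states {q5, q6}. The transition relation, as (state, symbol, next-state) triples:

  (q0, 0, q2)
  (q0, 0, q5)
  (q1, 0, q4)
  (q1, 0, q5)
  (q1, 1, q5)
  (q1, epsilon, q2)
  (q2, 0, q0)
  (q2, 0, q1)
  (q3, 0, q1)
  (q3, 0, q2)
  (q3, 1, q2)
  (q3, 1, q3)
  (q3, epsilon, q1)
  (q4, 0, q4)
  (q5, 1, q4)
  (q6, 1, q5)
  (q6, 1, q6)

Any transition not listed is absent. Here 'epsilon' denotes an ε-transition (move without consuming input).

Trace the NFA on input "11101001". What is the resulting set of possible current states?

∅

Start in {q0}.
Read '1': {q0} → ∅.
The set is empty and remains empty for the remaining 7 symbols.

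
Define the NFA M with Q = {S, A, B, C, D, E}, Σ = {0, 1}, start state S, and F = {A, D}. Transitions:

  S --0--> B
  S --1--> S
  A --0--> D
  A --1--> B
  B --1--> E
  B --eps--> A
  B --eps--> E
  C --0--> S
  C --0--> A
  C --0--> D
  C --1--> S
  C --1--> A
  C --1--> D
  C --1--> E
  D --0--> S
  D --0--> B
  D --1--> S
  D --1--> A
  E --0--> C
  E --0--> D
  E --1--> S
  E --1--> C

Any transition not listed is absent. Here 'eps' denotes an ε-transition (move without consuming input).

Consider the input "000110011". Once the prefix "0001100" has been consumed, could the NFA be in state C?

Start in {S}.
Read '0': S→{B}; union {B}; ε-closure = {A, B, E}.
Read '0': A→{D}, B→∅, E→{C, D}; now {C, D}.
Read '0': C→{S, A, D}, D→{S, B}; union {S, A, B, D}; ε-closure = {S, A, B, D, E}.
Read '1': S→{S}, A→{B}, B→{E}, D→{S, A}, E→{S, C}; now {S, A, B, C, E}.
Read '1': S→{S}, A→{B}, B→{E}, C→{S, A, D, E}, E→{S, C}; now {S, A, B, C, D, E}.
Read '0': S→{B}, A→{D}, B→∅, C→{S, A, D}, D→{S, B}, E→{C, D}; union {S, A, B, C, D}; ε-closure = {S, A, B, C, D, E}.
Read '0': S→{B}, A→{D}, B→∅, C→{S, A, D}, D→{S, B}, E→{C, D}; union {S, A, B, C, D}; ε-closure = {S, A, B, C, D, E}.
State C is in {S, A, B, C, D, E}.

Yes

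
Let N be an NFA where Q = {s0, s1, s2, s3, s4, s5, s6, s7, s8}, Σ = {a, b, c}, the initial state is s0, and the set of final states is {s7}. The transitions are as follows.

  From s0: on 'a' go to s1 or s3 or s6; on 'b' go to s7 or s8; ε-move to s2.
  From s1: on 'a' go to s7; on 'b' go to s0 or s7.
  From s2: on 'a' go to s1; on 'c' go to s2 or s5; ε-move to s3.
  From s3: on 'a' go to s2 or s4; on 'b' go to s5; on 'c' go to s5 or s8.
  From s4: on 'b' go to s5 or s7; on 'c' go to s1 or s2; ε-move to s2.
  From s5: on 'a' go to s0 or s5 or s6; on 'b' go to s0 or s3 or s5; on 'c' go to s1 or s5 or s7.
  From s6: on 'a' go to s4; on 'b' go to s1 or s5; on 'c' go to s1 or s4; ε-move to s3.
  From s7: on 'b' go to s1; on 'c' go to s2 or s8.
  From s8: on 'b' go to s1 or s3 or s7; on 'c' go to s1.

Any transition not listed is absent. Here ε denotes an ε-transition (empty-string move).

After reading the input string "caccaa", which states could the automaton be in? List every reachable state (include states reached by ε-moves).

{s0, s1, s2, s3, s4, s5, s6, s7}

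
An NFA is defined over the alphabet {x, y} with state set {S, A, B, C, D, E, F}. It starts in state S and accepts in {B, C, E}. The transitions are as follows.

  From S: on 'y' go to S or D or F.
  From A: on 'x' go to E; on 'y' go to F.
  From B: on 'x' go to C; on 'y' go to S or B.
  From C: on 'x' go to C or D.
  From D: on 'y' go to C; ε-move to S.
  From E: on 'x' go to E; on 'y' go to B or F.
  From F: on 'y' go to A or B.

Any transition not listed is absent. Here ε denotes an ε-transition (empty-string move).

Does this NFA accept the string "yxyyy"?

No

Start in {S}.
Read 'y': {S} → {S, D, F}.
Read 'x': {S, D, F} → ∅.
The set is empty and remains empty for the remaining 3 symbols.
The final set ∅ contains no accepting state.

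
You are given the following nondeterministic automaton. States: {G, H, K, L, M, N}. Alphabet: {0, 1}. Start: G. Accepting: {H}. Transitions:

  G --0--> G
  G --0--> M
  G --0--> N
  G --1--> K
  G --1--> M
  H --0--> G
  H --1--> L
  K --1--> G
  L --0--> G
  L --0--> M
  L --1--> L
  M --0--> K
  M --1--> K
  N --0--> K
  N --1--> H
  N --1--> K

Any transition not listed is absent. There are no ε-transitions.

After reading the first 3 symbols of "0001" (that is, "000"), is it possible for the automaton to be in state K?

Start in {G}.
Read '0': G→{G, M, N}; now {G, M, N}.
Read '0': G→{G, M, N}, M→{K}, N→{K}; now {G, K, M, N}.
Read '0': G→{G, M, N}, K→∅, M→{K}, N→{K}; now {G, K, M, N}.
State K is in {G, K, M, N}.

Yes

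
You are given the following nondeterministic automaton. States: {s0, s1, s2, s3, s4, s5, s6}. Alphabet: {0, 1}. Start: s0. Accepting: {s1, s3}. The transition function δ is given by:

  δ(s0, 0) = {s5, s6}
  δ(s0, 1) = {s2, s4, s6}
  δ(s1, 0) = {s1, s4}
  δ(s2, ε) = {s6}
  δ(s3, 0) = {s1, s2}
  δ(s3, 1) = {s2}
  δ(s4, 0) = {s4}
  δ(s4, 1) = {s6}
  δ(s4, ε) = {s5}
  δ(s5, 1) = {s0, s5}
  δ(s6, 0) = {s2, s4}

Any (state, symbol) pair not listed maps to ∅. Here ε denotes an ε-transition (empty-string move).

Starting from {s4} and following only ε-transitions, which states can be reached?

{s4, s5}

Begin with {s4}.
ε-move s4 → s5; add s5.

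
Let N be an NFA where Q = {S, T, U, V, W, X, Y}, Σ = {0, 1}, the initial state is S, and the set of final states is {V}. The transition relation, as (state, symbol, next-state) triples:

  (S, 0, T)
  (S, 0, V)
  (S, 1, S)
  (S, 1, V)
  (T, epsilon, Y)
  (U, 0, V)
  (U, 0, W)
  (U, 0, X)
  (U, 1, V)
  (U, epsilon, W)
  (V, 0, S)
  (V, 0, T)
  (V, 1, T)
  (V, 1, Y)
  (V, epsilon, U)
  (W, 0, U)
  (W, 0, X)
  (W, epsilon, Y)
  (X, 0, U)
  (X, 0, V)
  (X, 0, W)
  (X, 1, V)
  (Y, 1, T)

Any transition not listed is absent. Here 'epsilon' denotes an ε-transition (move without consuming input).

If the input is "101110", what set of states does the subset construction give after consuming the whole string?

{S, T, U, V, W, X, Y}

Start in {S}.
Read '1': {S} → {S, U, V, W, Y}.
Read '0': {S, U, V, W, Y} → {S, T, U, V, W, X, Y}.
Read '1': {S, T, U, V, W, X, Y} → {S, T, U, V, W, Y}.
Read '1': {S, T, U, V, W, Y} → {S, T, U, V, W, Y}.
Read '1': {S, T, U, V, W, Y} → {S, T, U, V, W, Y}.
Read '0': {S, T, U, V, W, Y} → {S, T, U, V, W, X, Y}.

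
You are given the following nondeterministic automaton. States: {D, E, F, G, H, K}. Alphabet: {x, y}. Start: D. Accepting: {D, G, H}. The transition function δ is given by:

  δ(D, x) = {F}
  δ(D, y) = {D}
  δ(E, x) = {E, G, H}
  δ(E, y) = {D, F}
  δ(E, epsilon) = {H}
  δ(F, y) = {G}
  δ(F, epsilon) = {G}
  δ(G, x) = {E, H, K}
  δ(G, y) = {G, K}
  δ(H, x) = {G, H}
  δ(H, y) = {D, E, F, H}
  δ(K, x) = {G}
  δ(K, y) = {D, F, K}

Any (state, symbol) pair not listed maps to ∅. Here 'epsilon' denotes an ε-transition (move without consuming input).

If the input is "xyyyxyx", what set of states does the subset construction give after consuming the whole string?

Start in {D}.
Read 'x': {D} → {F, G}.
Read 'y': {F, G} → {G, K}.
Read 'y': {G, K} → {D, F, G, K}.
Read 'y': {D, F, G, K} → {D, F, G, K}.
Read 'x': {D, F, G, K} → {E, F, G, H, K}.
Read 'y': {E, F, G, H, K} → {D, E, F, G, H, K}.
Read 'x': {D, E, F, G, H, K} → {E, F, G, H, K}.

{E, F, G, H, K}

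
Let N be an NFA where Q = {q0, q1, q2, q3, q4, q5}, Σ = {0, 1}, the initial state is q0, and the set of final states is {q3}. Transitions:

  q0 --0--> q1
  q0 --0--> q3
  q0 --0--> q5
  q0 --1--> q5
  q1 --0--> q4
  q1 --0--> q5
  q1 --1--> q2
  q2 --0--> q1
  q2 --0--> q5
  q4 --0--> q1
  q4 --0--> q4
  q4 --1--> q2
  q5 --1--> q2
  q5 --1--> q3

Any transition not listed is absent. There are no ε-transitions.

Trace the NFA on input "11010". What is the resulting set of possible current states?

Start in {q0}.
Read '1': {q0} → {q5}.
Read '1': {q5} → {q2, q3}.
Read '0': {q2, q3} → {q1, q5}.
Read '1': {q1, q5} → {q2, q3}.
Read '0': {q2, q3} → {q1, q5}.

{q1, q5}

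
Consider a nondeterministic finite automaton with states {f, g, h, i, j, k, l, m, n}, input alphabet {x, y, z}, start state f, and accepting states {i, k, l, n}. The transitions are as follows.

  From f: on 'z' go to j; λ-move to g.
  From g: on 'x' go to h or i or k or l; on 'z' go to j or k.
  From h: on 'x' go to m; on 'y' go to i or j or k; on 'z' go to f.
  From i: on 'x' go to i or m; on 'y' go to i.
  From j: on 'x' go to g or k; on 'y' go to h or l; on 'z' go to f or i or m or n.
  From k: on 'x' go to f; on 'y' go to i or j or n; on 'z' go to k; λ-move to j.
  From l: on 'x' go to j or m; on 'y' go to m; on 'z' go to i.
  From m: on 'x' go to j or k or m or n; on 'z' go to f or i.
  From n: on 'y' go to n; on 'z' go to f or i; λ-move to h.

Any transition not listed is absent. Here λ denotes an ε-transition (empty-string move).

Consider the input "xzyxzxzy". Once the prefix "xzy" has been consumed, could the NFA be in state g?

No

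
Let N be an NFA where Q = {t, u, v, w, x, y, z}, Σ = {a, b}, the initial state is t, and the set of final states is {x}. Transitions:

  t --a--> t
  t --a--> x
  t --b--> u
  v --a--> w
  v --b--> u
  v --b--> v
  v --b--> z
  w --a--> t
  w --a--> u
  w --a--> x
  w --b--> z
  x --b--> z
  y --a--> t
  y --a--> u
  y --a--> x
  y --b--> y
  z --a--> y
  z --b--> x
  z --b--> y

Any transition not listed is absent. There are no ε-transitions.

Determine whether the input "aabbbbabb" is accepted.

Start in {t}.
Read 'a': {t} → {t, x}.
Read 'a': {t, x} → {t, x}.
Read 'b': {t, x} → {u, z}.
Read 'b': {u, z} → {x, y}.
Read 'b': {x, y} → {y, z}.
Read 'b': {y, z} → {x, y}.
Read 'a': {x, y} → {t, u, x}.
Read 'b': {t, u, x} → {u, z}.
Read 'b': {u, z} → {x, y}.
The final set {x, y} contains the accepting state x.

Yes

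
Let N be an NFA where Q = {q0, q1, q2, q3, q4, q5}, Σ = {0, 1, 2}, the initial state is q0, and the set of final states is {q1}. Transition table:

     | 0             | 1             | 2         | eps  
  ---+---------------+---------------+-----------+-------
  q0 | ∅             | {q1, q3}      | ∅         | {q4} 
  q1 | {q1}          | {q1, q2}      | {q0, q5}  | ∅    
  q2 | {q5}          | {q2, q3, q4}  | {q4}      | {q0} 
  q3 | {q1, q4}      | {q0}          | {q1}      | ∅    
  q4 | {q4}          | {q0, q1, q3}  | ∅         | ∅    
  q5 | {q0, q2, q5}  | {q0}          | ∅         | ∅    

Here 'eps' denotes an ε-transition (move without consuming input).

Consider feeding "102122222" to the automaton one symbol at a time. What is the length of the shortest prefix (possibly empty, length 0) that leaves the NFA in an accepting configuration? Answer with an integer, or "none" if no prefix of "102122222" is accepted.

Start: ε-closure({q0}) = {q0, q4}.
Read '1': {q0, q4} → {q0, q1, q3, q4}.
None of the earlier sets intersect F, but {q0, q1, q3, q4} does.

1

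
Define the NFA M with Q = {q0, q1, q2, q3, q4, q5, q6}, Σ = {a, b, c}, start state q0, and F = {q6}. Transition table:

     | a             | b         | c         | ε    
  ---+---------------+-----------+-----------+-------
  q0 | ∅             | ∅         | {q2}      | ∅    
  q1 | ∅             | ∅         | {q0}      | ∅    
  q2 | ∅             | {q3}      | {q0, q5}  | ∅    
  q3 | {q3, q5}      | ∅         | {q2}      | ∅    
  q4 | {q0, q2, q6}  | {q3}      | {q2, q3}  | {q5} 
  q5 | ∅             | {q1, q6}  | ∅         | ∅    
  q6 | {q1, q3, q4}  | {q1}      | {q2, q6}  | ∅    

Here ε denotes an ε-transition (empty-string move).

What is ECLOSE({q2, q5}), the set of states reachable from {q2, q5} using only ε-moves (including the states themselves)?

Begin with {q2, q5}.
No ε-moves leave this set, so the closure equals the set itself.

{q2, q5}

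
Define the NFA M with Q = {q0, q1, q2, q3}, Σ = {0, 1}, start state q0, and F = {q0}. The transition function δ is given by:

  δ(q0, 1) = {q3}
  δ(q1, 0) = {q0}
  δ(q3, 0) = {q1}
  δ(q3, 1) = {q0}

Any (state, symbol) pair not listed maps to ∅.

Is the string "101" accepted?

No

Start in {q0}.
Read '1': q0→{q3}; now {q3}.
Read '0': q3→{q1}; now {q1}.
Read '1': q1→∅; now ∅.
The final set ∅ contains no accepting state.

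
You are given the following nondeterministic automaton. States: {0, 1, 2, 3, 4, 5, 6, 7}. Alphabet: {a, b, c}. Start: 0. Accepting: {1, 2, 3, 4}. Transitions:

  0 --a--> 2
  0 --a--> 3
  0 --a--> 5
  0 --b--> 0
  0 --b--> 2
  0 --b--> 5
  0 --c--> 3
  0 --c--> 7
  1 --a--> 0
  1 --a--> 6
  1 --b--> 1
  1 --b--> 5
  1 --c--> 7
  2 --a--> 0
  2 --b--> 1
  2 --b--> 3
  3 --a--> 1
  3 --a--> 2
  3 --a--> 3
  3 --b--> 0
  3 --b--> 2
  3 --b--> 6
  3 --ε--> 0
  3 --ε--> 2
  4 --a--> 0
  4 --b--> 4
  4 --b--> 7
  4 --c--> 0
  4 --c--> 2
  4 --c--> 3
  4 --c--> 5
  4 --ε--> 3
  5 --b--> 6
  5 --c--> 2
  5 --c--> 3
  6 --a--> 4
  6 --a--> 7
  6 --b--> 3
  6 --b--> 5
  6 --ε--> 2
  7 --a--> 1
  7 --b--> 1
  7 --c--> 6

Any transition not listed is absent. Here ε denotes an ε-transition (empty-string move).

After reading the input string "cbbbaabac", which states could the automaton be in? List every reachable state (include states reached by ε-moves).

Start in {0}.
Read 'c': {0} → {0, 2, 3, 7}.
Read 'b': {0, 2, 3, 7} → {0, 1, 2, 3, 5, 6}.
Read 'b': {0, 1, 2, 3, 5, 6} → {0, 1, 2, 3, 5, 6}.
Read 'b': {0, 1, 2, 3, 5, 6} → {0, 1, 2, 3, 5, 6}.
Read 'a': {0, 1, 2, 3, 5, 6} → {0, 1, 2, 3, 4, 5, 6, 7}.
Read 'a': {0, 1, 2, 3, 4, 5, 6, 7} → {0, 1, 2, 3, 4, 5, 6, 7}.
Read 'b': {0, 1, 2, 3, 4, 5, 6, 7} → {0, 1, 2, 3, 4, 5, 6, 7}.
Read 'a': {0, 1, 2, 3, 4, 5, 6, 7} → {0, 1, 2, 3, 4, 5, 6, 7}.
Read 'c': {0, 1, 2, 3, 4, 5, 6, 7} → {0, 2, 3, 5, 6, 7}.

{0, 2, 3, 5, 6, 7}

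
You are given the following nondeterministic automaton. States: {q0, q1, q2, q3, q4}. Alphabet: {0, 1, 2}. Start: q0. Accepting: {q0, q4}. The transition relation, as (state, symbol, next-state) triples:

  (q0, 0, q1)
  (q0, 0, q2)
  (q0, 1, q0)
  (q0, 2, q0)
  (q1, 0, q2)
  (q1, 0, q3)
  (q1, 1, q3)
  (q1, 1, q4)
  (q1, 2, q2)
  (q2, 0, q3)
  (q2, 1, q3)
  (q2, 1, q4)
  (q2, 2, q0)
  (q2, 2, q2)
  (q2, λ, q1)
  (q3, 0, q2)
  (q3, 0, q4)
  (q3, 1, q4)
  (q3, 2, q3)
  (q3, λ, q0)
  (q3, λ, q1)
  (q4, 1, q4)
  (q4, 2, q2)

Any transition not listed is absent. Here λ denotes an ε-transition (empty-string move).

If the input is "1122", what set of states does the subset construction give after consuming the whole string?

{q0}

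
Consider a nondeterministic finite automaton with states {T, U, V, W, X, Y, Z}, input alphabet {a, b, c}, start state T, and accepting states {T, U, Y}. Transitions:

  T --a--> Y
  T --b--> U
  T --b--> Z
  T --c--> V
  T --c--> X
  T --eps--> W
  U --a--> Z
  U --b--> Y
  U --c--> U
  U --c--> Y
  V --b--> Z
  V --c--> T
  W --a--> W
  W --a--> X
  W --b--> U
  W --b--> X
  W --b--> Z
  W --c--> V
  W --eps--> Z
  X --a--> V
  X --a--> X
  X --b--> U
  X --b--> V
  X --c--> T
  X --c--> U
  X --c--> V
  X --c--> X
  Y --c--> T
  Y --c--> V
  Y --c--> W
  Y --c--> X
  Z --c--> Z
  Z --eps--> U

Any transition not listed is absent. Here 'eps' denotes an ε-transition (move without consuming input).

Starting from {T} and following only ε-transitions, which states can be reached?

Begin with {T}.
ε-move T → W; add W.
ε-move W → Z; add Z.
ε-move Z → U; add U.

{T, U, W, Z}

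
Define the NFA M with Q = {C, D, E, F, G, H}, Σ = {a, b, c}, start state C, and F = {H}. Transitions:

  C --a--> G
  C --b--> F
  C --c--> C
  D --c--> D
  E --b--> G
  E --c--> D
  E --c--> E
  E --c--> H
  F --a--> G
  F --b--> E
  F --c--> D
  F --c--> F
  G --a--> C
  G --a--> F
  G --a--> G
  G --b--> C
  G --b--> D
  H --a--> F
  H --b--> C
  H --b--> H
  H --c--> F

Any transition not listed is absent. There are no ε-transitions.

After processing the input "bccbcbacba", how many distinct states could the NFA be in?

1

Start in {C}.
Read 'b': C→{F}; now {F}.
Read 'c': F→{D, F}; now {D, F}.
Read 'c': D→{D}, F→{D, F}; now {D, F}.
Read 'b': D→∅, F→{E}; now {E}.
Read 'c': E→{D, E, H}; now {D, E, H}.
Read 'b': D→∅, E→{G}, H→{C, H}; now {C, G, H}.
Read 'a': C→{G}, G→{C, F, G}, H→{F}; now {C, F, G}.
Read 'c': C→{C}, F→{D, F}, G→∅; now {C, D, F}.
Read 'b': C→{F}, D→∅, F→{E}; now {E, F}.
Read 'a': E→∅, F→{G}; now {G}.
That set has 1 state.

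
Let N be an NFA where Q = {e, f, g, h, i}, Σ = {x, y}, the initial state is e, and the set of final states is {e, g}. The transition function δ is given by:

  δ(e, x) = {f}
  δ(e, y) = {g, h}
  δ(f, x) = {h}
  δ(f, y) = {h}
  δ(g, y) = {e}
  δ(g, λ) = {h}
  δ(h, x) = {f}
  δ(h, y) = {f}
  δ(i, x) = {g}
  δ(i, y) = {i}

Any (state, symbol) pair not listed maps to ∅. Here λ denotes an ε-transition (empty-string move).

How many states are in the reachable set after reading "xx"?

Start in {e}.
Read 'x': e→{f}; now {f}.
Read 'x': f→{h}; now {h}.
That set has 1 state.

1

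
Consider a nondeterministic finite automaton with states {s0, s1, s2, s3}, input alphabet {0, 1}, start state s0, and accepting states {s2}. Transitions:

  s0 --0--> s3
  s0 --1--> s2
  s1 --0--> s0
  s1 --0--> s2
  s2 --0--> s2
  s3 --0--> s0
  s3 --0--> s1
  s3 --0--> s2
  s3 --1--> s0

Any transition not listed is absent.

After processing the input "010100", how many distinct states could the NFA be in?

3

Start in {s0}.
Read '0': s0→{s3}; now {s3}.
Read '1': s3→{s0}; now {s0}.
Read '0': s0→{s3}; now {s3}.
Read '1': s3→{s0}; now {s0}.
Read '0': s0→{s3}; now {s3}.
Read '0': s3→{s0, s1, s2}; now {s0, s1, s2}.
That set has 3 states.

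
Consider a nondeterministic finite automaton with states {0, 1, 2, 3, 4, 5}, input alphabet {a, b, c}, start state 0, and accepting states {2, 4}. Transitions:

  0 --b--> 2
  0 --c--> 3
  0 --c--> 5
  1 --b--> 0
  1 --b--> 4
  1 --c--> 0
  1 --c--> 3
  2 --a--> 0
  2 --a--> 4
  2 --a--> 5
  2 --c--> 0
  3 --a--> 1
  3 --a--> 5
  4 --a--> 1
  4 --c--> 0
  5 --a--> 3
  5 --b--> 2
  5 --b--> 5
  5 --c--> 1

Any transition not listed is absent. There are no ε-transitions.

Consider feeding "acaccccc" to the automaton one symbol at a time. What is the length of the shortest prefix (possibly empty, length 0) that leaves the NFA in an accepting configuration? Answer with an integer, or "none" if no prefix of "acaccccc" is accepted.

none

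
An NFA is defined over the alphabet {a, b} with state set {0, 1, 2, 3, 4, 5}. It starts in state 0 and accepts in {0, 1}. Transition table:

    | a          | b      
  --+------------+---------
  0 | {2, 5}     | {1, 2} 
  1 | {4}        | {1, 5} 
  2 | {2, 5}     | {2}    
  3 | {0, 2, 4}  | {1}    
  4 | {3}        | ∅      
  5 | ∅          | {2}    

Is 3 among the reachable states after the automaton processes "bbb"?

Start in {0}.
Read 'b': {0} → {1, 2}.
Read 'b': {1, 2} → {1, 2, 5}.
Read 'b': {1, 2, 5} → {1, 2, 5}.
State 3 is not in {1, 2, 5}.

No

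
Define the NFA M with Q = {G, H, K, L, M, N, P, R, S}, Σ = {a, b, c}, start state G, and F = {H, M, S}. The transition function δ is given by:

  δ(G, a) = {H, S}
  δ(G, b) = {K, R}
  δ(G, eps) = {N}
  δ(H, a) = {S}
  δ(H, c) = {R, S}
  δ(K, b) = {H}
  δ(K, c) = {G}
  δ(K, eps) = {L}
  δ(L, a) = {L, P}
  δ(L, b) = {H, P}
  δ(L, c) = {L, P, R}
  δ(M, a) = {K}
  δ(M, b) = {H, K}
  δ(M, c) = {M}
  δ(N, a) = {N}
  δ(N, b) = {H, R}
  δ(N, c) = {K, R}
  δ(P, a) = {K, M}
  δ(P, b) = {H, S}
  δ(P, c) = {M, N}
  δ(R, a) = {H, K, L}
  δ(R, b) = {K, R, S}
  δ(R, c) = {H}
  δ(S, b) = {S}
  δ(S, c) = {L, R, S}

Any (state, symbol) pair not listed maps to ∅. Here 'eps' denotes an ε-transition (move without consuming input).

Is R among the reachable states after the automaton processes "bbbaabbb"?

No

Start: ε-closure({G}) = {G, N}.
Read 'b': G→{K, R}, N→{H, R}; union {H, K, R}; ε-closure = {H, K, L, R}.
Read 'b': H→∅, K→{H}, L→{H, P}, R→{K, R, S}; union {H, K, P, R, S}; ε-closure = {H, K, L, P, R, S}.
Read 'b': H→∅, K→{H}, L→{H, P}, P→{H, S}, R→{K, R, S}, S→{S}; union {H, K, P, R, S}; ε-closure = {H, K, L, P, R, S}.
Read 'a': H→{S}, K→∅, L→{L, P}, P→{K, M}, R→{H, K, L}, S→∅; now {H, K, L, M, P, S}.
Read 'a': H→{S}, K→∅, L→{L, P}, M→{K}, P→{K, M}, S→∅; now {K, L, M, P, S}.
Read 'b': K→{H}, L→{H, P}, M→{H, K}, P→{H, S}, S→{S}; union {H, K, P, S}; ε-closure = {H, K, L, P, S}.
Read 'b': H→∅, K→{H}, L→{H, P}, P→{H, S}, S→{S}; now {H, P, S}.
Read 'b': H→∅, P→{H, S}, S→{S}; now {H, S}.
State R is not in {H, S}.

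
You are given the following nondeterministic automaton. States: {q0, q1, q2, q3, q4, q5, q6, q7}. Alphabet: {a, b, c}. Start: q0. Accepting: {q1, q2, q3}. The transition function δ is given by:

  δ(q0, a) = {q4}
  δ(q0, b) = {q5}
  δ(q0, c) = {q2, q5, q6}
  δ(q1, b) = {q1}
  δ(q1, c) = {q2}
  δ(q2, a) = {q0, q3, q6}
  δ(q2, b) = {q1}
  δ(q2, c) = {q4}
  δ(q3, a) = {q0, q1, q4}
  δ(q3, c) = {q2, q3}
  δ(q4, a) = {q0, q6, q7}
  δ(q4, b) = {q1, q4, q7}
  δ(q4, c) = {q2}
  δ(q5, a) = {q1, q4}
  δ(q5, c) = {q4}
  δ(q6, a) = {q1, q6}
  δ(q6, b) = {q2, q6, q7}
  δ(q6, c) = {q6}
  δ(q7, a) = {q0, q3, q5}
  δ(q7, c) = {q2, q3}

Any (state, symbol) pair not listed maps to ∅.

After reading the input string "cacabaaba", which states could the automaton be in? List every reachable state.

{q0, q1, q3, q4, q5, q6, q7}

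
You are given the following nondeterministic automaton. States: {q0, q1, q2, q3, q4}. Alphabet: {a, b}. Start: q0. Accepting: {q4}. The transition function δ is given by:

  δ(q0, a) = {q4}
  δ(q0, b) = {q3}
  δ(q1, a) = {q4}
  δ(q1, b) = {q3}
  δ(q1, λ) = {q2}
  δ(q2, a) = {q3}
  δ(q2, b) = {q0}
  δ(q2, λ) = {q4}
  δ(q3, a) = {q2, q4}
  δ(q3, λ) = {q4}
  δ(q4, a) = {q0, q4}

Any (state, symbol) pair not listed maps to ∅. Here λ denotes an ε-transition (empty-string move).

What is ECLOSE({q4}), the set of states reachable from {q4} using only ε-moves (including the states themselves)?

Begin with {q4}.
No ε-moves leave this set, so the closure equals the set itself.

{q4}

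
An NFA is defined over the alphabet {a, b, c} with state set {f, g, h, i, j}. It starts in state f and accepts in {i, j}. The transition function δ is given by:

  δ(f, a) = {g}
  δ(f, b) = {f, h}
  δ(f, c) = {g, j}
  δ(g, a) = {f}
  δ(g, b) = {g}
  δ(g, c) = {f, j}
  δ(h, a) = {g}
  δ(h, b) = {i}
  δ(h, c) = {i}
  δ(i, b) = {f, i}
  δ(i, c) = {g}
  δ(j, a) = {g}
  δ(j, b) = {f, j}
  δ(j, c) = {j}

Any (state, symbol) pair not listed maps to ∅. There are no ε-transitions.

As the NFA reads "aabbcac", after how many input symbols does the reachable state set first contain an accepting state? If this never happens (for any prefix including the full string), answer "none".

Start in {f}.
Read 'a': f→{g}; now {g}.
Read 'a': g→{f}; now {f}.
Read 'b': f→{f, h}; now {f, h}.
Read 'b': f→{f, h}, h→{i}; now {f, h, i}.
None of the earlier sets intersect F, but {f, h, i} does.

4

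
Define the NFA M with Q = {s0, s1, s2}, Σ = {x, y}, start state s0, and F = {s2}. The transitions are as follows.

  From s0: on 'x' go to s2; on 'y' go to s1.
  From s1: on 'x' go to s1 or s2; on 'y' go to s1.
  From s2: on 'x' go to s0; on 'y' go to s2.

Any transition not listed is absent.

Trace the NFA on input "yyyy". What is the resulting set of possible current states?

{s1}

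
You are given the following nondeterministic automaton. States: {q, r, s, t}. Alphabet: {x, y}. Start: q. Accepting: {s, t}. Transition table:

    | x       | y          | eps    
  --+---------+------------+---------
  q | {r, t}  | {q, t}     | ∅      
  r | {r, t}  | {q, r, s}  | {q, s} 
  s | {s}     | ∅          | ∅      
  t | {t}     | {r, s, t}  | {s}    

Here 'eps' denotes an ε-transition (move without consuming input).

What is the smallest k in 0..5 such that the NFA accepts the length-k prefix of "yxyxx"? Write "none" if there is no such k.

Start in {q}.
Read 'y': q→{q, t}; union {q, t}; ε-closure = {q, s, t}.
None of the earlier sets intersect F, but {q, s, t} does.

1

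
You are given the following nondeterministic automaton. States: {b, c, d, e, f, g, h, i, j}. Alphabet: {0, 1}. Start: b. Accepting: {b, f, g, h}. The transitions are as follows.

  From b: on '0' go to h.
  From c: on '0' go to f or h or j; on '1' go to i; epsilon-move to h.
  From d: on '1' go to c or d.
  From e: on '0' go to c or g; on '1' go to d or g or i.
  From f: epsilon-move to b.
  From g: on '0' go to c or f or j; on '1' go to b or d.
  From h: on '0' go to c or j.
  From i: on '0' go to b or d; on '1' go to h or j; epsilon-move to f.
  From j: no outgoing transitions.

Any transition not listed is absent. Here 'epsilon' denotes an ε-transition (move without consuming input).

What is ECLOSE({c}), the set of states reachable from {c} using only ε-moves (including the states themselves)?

Begin with {c}.
ε-move c → h; add h.

{c, h}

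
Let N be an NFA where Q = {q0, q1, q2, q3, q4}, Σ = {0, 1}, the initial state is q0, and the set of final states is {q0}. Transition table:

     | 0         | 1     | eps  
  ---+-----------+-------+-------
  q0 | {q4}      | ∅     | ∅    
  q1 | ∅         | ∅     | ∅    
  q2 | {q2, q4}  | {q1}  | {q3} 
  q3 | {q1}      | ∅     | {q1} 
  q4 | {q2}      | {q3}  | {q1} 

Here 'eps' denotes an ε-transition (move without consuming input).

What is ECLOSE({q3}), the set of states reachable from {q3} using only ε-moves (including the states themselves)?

{q1, q3}

Begin with {q3}.
ε-move q3 → q1; add q1.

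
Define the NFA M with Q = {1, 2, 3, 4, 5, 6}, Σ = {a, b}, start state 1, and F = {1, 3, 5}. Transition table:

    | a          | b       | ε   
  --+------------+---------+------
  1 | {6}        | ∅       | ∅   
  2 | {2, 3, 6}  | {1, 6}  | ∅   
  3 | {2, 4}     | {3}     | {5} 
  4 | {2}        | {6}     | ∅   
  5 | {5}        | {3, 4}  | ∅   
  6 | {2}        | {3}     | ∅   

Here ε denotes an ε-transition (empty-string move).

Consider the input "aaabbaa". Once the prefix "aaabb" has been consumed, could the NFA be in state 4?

Yes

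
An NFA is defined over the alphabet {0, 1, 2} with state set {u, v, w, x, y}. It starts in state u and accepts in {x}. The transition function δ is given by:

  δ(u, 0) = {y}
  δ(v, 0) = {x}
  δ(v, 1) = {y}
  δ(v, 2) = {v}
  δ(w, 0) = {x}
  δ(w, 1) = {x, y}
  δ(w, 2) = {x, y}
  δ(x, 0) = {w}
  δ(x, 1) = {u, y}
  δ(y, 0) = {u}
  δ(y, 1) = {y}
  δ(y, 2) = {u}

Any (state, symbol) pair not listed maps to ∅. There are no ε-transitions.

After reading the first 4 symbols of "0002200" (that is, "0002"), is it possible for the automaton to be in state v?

No

Start in {u}.
Read '0': {u} → {y}.
Read '0': {y} → {u}.
Read '0': {u} → {y}.
Read '2': {y} → {u}.
State v is not in {u}.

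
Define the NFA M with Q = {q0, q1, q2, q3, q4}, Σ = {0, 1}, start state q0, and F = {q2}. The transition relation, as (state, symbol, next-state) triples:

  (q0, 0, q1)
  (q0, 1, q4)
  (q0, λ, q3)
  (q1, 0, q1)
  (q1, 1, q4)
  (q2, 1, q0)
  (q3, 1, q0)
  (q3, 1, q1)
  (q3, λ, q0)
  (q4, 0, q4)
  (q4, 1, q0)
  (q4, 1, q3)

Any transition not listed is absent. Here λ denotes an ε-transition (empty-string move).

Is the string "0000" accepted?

Start: ε-closure({q0}) = {q0, q3}.
Read '0': {q0, q3} → {q1}.
Read '0': {q1} → {q1}.
Read '0': {q1} → {q1}.
Read '0': {q1} → {q1}.
The final set {q1} contains no accepting state.

No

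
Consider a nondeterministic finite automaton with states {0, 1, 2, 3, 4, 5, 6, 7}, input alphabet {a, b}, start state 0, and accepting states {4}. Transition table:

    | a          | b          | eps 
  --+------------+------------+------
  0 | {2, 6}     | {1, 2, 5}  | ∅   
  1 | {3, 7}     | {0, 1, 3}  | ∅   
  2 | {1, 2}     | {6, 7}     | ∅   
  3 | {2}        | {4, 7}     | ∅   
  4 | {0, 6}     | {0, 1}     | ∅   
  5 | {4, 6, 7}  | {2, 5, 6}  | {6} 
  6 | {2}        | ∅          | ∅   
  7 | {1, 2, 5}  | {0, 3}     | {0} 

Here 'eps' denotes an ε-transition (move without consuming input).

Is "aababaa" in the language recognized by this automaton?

Start in {0}.
Read 'a': {0} → {2, 6}.
Read 'a': {2, 6} → {1, 2}.
Read 'b': {1, 2} → {0, 1, 3, 6, 7}.
Read 'a': {0, 1, 3, 6, 7} → {0, 1, 2, 3, 5, 6, 7}.
Read 'b': {0, 1, 2, 3, 5, 6, 7} → {0, 1, 2, 3, 4, 5, 6, 7}.
Read 'a': {0, 1, 2, 3, 4, 5, 6, 7} → {0, 1, 2, 3, 4, 5, 6, 7}.
Read 'a': {0, 1, 2, 3, 4, 5, 6, 7} → {0, 1, 2, 3, 4, 5, 6, 7}.
The final set {0, 1, 2, 3, 4, 5, 6, 7} contains the accepting state 4.

Yes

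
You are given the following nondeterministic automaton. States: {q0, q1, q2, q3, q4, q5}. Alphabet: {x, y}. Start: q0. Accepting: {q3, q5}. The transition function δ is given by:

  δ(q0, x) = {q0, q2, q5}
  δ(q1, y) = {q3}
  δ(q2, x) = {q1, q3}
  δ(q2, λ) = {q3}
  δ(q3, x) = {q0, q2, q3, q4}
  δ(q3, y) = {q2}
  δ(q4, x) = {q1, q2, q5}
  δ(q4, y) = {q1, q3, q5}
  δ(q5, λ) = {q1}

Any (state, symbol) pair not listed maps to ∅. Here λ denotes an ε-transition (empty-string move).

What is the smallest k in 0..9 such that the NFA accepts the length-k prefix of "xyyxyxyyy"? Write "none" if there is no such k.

1

Start in {q0}.
Read 'x': q0→{q0, q2, q5}; union {q0, q2, q5}; ε-closure = {q0, q1, q2, q3, q5}.
None of the earlier sets intersect F, but {q0, q1, q2, q3, q5} does.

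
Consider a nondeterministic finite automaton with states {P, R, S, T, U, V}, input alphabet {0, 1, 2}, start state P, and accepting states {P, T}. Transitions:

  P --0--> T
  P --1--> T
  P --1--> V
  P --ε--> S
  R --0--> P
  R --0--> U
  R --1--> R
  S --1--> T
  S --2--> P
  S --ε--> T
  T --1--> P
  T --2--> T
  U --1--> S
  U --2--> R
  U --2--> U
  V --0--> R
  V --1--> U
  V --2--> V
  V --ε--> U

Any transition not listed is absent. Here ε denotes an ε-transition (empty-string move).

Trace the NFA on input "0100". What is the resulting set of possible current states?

Start: ε-closure({P}) = {P, S, T}.
Read '0': P→{T}, S→∅, T→∅; now {T}.
Read '1': T→{P}; union {P}; ε-closure = {P, S, T}.
Read '0': P→{T}, S→∅, T→∅; now {T}.
Read '0': T→∅; now ∅.

∅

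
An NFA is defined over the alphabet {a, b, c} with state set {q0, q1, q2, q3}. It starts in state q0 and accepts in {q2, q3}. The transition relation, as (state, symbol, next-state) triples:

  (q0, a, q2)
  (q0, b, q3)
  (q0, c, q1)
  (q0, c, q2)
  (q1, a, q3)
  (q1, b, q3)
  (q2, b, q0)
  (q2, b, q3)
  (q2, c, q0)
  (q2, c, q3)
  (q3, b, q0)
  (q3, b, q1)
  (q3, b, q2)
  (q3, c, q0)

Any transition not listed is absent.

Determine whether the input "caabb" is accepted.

No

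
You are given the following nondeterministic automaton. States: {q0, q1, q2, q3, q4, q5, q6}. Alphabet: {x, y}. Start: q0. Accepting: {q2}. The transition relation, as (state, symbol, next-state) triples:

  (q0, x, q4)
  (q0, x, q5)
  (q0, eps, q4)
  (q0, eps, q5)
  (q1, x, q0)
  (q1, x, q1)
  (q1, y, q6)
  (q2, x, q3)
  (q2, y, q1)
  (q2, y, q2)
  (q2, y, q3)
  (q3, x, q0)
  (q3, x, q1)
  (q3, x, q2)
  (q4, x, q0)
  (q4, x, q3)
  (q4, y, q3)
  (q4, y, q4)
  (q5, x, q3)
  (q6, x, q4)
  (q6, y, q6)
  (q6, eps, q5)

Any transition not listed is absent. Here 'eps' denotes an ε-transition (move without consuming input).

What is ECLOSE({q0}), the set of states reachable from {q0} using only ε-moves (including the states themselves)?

{q0, q4, q5}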